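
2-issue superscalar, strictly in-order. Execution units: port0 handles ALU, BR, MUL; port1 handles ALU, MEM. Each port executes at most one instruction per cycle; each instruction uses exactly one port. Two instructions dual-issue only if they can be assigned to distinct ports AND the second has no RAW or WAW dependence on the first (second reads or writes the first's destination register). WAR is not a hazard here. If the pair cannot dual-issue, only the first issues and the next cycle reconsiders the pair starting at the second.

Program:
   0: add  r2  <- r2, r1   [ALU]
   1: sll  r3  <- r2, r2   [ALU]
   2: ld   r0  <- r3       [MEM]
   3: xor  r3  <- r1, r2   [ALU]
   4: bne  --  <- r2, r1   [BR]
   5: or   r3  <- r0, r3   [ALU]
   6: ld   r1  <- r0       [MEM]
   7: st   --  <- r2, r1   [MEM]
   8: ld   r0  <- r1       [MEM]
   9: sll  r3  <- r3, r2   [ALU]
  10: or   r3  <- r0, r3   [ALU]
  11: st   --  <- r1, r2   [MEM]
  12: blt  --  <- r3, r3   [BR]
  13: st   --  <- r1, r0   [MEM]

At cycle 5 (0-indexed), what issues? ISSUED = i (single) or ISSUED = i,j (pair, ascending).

ISSUED = 7

c0: i0 add  RAW r2
c1: i1 sll  RAW r3
c2: i2/i3 ld/xor  pair
c3: i4/i5 bne/or  pair
c4: i6 ld  no-port MEM/MEM
c5: i7 st  no-port MEM/MEM
c6: i8/i9 ld/sll  pair
c7: i10/i11 or/st  pair
c8: i12/i13 blt/st  pair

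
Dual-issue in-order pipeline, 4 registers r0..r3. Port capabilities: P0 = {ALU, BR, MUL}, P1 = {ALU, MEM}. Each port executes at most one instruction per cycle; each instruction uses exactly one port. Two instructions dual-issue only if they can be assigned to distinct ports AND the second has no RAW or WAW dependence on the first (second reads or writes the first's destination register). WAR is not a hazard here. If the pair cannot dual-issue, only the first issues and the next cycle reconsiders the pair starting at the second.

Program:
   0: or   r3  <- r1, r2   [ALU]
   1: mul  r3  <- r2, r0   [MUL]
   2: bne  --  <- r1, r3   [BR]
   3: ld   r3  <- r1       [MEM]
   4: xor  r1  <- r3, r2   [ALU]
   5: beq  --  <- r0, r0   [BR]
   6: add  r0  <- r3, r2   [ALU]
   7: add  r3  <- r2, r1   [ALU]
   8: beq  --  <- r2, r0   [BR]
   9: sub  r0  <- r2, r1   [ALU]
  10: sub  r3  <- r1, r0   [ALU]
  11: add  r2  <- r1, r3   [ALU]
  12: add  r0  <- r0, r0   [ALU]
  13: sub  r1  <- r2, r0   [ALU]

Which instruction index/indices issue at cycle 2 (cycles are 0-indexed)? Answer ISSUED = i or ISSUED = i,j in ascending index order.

ISSUED = 2,3

[0] i0  or  -- WAW r3
[1] i1  mul  -- no-port MUL/BR
[2] i2&i3  bne ld  -- dual
[3] i4&i5  xor beq  -- dual
[4] i6&i7  add add  -- dual
[5] i8&i9  beq sub  -- dual
[6] i10  sub  -- RAW r3
[7] i11&i12  add add  -- dual
[8] i13  sub  -- tail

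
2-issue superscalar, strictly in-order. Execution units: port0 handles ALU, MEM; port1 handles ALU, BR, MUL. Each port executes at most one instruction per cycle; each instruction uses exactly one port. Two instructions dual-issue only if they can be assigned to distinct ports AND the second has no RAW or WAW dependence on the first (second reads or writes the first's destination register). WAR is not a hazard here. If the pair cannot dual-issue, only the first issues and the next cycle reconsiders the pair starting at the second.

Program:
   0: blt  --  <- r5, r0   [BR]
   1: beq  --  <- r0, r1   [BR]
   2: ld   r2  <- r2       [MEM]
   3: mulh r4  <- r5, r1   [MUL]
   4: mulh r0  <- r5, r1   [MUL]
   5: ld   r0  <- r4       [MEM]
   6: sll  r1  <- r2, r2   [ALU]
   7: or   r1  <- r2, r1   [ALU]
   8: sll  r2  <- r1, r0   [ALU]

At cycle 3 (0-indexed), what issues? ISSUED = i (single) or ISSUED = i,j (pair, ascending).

ISSUED = 4

  cy0 -> i0 (blt) no-port BR/BR
  cy1 -> i1&i2 (beq+ld) dual
  cy2 -> i3 (mulh) no-port MUL/MUL
  cy3 -> i4 (mulh) WAW r0
  cy4 -> i5&i6 (ld+sll) dual
  cy5 -> i7 (or) RAW r1
  cy6 -> i8 (sll) tail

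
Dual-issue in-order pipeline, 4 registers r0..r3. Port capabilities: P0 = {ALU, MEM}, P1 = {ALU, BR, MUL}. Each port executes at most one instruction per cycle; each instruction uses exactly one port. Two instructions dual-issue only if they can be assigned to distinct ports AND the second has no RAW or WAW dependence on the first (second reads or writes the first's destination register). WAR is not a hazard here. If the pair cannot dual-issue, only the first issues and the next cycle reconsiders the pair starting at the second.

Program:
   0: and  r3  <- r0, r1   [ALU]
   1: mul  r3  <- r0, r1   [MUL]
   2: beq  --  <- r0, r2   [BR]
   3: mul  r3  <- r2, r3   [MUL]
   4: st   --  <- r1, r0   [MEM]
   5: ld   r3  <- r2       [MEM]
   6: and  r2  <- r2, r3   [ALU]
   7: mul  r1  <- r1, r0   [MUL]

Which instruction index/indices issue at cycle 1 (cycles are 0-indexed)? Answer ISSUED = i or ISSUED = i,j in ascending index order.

  cy0 -> i0 (and) WAW r3
  cy1 -> i1 (mul) no-port MUL/BR
  cy2 -> i2 (beq) no-port BR/MUL
  cy3 -> i3/i4 (mul/st) dual
  cy4 -> i5 (ld) RAW r3
  cy5 -> i6/i7 (and/mul) dual

ISSUED = 1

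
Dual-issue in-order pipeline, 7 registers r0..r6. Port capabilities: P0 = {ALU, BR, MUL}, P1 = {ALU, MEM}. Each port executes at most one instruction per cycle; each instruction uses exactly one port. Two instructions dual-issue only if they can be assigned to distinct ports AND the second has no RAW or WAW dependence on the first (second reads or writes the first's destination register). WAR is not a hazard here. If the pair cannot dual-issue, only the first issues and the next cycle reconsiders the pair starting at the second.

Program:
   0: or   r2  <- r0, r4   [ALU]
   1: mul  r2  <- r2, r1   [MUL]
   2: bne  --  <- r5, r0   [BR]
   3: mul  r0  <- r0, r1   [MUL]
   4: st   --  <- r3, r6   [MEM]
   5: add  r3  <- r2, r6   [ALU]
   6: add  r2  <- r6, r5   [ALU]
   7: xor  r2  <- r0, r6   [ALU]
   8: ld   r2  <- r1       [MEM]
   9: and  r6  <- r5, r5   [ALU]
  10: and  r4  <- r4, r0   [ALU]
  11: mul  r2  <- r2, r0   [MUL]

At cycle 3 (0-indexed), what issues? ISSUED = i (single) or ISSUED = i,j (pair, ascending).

ISSUED = 3,4

[0] i0  or.ALU  -- RAW+WAW r2
[1] i1  mul.MUL  -- no-port MUL/BR
[2] i2  bne.BR  -- no-port BR/MUL
[3] i3,i4  mul.MUL;st.MEM  -- 2-wide
[4] i5,i6  add.ALU;add.ALU  -- 2-wide
[5] i7  xor.ALU  -- WAW r2
[6] i8,i9  ld.MEM;and.ALU  -- 2-wide
[7] i10,i11  and.ALU;mul.MUL  -- 2-wide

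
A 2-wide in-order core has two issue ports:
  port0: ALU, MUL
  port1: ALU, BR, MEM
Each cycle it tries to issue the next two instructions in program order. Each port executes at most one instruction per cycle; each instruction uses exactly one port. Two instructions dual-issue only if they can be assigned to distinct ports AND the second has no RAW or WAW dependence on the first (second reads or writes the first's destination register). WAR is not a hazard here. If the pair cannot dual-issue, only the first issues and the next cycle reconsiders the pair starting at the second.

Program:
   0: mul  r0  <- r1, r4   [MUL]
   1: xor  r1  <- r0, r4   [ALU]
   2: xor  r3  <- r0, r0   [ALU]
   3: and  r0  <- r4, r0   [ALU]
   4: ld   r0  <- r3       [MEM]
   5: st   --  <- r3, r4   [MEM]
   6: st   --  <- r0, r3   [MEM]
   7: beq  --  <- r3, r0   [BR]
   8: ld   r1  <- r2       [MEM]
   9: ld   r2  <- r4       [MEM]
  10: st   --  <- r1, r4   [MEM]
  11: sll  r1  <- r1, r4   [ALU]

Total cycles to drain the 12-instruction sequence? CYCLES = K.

CYCLES = 10

0. mul.MUL @i0  | RAW r0
1. xor.ALU/xor.ALU @i1+i2  | 2-wide
2. and.ALU @i3  | WAW r0
3. ld.MEM @i4  | no-port MEM/MEM
4. st.MEM @i5  | no-port MEM/MEM
5. st.MEM @i6  | no-port MEM/BR
6. beq.BR @i7  | no-port BR/MEM
7. ld.MEM @i8  | no-port MEM/MEM
8. ld.MEM @i9  | no-port MEM/MEM
9. st.MEM/sll.ALU @i10+i11  | 2-wide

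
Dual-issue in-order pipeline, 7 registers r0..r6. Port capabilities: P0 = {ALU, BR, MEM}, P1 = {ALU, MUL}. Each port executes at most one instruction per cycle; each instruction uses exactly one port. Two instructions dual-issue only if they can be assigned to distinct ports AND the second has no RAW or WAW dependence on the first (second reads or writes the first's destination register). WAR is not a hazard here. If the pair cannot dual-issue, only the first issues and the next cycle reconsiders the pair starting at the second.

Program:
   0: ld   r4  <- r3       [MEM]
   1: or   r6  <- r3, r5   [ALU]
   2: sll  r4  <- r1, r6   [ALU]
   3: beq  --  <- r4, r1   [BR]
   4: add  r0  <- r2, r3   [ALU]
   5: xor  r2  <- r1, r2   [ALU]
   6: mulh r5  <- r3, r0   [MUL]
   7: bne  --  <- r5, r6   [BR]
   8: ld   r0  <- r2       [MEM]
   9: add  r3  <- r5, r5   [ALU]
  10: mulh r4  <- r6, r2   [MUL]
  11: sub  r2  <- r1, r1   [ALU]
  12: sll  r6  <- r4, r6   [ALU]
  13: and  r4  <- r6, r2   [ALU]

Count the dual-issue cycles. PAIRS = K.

PAIRS = 5

c0: i0,i1 ld or  pair
c1: i2 sll  RAW r4
c2: i3,i4 beq add  pair
c3: i5,i6 xor mulh  pair
c4: i7 bne  no-port BR/MEM
c5: i8,i9 ld add  pair
c6: i10,i11 mulh sub  pair
c7: i12 sll  RAW r6
c8: i13 and  tail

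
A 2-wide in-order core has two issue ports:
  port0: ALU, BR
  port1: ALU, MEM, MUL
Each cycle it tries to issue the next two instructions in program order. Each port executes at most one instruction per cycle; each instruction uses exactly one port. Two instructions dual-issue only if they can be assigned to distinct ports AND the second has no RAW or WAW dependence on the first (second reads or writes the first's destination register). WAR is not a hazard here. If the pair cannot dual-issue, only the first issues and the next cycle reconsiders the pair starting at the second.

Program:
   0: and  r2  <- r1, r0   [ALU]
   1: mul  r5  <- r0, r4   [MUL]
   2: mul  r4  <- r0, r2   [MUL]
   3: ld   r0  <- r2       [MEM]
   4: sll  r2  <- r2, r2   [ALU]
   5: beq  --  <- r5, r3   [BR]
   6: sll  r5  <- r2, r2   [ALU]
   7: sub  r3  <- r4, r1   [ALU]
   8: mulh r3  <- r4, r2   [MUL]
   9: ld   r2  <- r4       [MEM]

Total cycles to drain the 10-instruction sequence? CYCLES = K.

CYCLES = 7

t=0 i0/i1:and;mul ; dual
t=1 i2:mul ; no-port MUL/MEM
t=2 i3/i4:ld;sll ; dual
t=3 i5/i6:beq;sll ; dual
t=4 i7:sub ; WAW r3
t=5 i8:mulh ; no-port MUL/MEM
t=6 i9:ld ; tail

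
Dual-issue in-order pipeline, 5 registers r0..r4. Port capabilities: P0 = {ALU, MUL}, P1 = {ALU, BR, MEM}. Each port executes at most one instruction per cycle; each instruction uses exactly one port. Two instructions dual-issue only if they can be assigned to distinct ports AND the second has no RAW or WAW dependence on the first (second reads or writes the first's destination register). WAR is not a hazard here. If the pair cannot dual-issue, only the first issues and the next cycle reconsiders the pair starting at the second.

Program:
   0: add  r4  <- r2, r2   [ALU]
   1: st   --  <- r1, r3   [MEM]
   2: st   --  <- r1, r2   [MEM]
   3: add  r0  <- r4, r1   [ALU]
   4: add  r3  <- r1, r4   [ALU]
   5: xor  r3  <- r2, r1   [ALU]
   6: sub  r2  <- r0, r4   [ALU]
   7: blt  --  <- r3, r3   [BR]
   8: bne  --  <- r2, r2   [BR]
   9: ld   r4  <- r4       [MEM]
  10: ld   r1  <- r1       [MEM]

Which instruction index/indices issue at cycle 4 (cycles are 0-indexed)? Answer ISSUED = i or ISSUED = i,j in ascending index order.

ISSUED = 7

#0 head=0: add/st i0&i1 dual
#1 head=2: st/add i2&i3 dual
#2 head=4: add i4 WAW r3
#3 head=5: xor/sub i5&i6 dual
#4 head=7: blt i7 no-port BR/BR
#5 head=8: bne i8 no-port BR/MEM
#6 head=9: ld i9 no-port MEM/MEM
#7 head=10: ld i10 tail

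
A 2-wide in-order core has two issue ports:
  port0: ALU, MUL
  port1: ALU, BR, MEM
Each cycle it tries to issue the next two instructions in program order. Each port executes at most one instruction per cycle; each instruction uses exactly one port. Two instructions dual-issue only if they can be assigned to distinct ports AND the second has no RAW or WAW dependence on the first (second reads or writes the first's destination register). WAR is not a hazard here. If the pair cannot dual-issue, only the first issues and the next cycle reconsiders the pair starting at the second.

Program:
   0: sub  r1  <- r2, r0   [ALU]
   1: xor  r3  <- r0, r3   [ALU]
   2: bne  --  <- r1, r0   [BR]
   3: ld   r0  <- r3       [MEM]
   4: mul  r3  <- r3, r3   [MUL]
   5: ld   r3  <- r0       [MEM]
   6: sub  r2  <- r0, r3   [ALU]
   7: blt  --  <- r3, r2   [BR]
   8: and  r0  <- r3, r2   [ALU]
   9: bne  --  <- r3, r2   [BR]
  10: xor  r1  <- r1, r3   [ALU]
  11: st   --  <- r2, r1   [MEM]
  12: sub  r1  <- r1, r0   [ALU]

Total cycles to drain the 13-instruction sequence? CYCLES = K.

CYCLES = 8

c0: i0+i1 sub.ALU xor.ALU  pair
c1: i2 bne.BR  no-port BR/MEM
c2: i3+i4 ld.MEM mul.MUL  pair
c3: i5 ld.MEM  RAW r3
c4: i6 sub.ALU  RAW r2
c5: i7+i8 blt.BR and.ALU  pair
c6: i9+i10 bne.BR xor.ALU  pair
c7: i11+i12 st.MEM sub.ALU  pair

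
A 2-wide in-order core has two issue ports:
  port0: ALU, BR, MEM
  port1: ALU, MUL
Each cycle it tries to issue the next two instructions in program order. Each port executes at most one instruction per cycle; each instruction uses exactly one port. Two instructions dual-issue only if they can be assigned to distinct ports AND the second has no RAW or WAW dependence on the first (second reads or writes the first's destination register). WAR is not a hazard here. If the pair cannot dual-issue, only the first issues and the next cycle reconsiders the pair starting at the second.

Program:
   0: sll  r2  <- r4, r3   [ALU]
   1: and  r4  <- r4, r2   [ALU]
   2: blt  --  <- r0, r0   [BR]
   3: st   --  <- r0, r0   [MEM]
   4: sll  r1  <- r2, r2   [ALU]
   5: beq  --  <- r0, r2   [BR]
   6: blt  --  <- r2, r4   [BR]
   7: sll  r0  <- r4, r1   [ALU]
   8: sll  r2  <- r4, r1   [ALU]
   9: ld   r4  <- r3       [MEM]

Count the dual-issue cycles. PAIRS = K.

  cy0 -> i0 (sll.ALU) RAW r2
  cy1 -> i1+i2 (and.ALU;blt.BR) 2-wide
  cy2 -> i3+i4 (st.MEM;sll.ALU) 2-wide
  cy3 -> i5 (beq.BR) no-port BR/BR
  cy4 -> i6+i7 (blt.BR;sll.ALU) 2-wide
  cy5 -> i8+i9 (sll.ALU;ld.MEM) 2-wide

PAIRS = 4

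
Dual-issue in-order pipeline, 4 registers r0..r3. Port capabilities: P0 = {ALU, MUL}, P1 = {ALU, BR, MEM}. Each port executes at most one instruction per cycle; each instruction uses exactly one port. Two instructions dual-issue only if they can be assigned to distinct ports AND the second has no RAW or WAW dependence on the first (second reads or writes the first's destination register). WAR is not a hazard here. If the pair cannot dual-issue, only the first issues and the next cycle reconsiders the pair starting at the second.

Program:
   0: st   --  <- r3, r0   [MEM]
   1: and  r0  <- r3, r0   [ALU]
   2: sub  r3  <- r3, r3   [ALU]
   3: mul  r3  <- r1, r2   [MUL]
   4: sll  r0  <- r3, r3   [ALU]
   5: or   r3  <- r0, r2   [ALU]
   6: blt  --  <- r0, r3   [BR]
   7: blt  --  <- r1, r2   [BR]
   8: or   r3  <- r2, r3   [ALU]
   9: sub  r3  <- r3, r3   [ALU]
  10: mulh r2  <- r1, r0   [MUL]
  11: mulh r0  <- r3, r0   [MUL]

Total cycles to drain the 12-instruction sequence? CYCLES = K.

  cy0 -> i0/i1 (st;and) pair
  cy1 -> i2 (sub) WAW r3
  cy2 -> i3 (mul) RAW r3
  cy3 -> i4 (sll) RAW r0
  cy4 -> i5 (or) RAW r3
  cy5 -> i6 (blt) no-port BR/BR
  cy6 -> i7/i8 (blt;or) pair
  cy7 -> i9/i10 (sub;mulh) pair
  cy8 -> i11 (mulh) tail

CYCLES = 9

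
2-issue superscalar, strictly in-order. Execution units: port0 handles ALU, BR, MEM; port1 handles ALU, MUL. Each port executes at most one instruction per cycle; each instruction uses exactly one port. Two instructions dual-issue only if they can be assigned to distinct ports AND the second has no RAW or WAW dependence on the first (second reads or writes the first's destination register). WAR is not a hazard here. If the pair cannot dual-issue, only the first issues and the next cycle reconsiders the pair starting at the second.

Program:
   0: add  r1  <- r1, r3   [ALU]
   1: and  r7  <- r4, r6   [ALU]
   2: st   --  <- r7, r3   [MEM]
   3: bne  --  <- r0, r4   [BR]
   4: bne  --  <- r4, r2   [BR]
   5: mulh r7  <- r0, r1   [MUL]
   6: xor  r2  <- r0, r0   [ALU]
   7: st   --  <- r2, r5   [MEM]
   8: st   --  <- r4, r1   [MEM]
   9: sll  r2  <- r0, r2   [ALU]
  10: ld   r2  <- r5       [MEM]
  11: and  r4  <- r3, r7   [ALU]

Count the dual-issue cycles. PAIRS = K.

PAIRS = 4

0. add.ALU+and.ALU @i0/i1  | dual
1. st.MEM @i2  | no-port MEM/BR
2. bne.BR @i3  | no-port BR/BR
3. bne.BR+mulh.MUL @i4/i5  | dual
4. xor.ALU @i6  | RAW r2
5. st.MEM @i7  | no-port MEM/MEM
6. st.MEM+sll.ALU @i8/i9  | dual
7. ld.MEM+and.ALU @i10/i11  | dual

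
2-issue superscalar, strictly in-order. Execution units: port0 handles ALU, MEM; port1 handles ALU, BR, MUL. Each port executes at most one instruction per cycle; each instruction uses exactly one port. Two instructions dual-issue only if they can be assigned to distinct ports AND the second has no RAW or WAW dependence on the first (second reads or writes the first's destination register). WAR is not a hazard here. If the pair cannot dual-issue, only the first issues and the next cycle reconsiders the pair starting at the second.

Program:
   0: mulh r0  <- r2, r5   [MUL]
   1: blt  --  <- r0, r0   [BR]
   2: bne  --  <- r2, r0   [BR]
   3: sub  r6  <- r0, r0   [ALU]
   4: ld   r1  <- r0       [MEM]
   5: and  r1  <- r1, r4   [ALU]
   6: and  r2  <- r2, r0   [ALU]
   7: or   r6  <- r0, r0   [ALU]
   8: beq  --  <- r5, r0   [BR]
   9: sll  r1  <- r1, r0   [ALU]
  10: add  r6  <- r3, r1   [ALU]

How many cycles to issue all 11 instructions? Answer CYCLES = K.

  cy0 -> i0 (mulh.MUL) no-port MUL/BR
  cy1 -> i1 (blt.BR) no-port BR/BR
  cy2 -> i2,i3 (bne.BR+sub.ALU) dual
  cy3 -> i4 (ld.MEM) RAW+WAW r1
  cy4 -> i5,i6 (and.ALU+and.ALU) dual
  cy5 -> i7,i8 (or.ALU+beq.BR) dual
  cy6 -> i9 (sll.ALU) RAW r1
  cy7 -> i10 (add.ALU) tail

CYCLES = 8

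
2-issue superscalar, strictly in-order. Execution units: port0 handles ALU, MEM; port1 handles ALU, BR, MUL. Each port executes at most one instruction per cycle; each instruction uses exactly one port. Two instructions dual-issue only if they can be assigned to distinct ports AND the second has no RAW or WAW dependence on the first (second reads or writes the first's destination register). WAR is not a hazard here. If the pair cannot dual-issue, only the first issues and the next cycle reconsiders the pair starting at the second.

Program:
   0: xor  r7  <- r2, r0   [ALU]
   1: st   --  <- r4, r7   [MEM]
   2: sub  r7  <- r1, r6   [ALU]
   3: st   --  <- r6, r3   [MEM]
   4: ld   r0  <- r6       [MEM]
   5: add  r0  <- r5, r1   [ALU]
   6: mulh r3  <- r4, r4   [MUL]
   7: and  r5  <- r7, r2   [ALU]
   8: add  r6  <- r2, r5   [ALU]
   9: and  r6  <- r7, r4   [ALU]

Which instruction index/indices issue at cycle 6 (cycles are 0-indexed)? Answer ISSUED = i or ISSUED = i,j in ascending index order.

ISSUED = 8

t=0 i0:xor.ALU ; RAW r7
t=1 i1&i2:st.MEM/sub.ALU ; 2-wide
t=2 i3:st.MEM ; no-port MEM/MEM
t=3 i4:ld.MEM ; WAW r0
t=4 i5&i6:add.ALU/mulh.MUL ; 2-wide
t=5 i7:and.ALU ; RAW r5
t=6 i8:add.ALU ; WAW r6
t=7 i9:and.ALU ; tail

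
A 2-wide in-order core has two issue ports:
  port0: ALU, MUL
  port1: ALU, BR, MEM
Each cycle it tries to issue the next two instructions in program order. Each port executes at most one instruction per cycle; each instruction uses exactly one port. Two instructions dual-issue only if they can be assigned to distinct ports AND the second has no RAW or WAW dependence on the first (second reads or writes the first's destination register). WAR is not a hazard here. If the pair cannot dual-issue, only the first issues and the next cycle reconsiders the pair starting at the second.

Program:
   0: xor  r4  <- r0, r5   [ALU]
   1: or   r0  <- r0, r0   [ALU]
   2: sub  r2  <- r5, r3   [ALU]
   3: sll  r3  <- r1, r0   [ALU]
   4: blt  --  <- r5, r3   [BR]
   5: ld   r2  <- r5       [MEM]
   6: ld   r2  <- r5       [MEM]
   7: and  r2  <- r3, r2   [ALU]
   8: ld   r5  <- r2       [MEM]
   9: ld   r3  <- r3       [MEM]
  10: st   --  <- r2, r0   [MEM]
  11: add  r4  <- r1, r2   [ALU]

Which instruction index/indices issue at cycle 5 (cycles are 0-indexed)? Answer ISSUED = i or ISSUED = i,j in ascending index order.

t=0 i0/i1:xor+or ; pair
t=1 i2/i3:sub+sll ; pair
t=2 i4:blt ; no-port BR/MEM
t=3 i5:ld ; no-port MEM/MEM
t=4 i6:ld ; RAW+WAW r2
t=5 i7:and ; RAW r2
t=6 i8:ld ; no-port MEM/MEM
t=7 i9:ld ; no-port MEM/MEM
t=8 i10/i11:st+add ; pair

ISSUED = 7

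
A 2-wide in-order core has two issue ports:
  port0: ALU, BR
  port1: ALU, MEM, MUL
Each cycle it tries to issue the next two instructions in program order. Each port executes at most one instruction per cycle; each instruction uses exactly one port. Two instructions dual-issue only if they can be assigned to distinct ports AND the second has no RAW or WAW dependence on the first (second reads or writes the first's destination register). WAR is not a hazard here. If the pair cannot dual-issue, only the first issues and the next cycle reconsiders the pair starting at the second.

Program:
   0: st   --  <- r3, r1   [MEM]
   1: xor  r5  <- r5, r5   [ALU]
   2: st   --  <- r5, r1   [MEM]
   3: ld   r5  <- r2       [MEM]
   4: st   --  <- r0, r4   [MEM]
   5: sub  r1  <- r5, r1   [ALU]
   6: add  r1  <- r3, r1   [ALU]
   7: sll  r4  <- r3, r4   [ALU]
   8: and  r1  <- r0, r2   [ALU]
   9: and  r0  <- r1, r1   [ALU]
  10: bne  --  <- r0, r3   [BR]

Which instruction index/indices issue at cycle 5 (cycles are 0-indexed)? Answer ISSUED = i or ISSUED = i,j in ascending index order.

ISSUED = 8

[0] i0,i1  st.MEM+xor.ALU  -- dual
[1] i2  st.MEM  -- no-port MEM/MEM
[2] i3  ld.MEM  -- no-port MEM/MEM
[3] i4,i5  st.MEM+sub.ALU  -- dual
[4] i6,i7  add.ALU+sll.ALU  -- dual
[5] i8  and.ALU  -- RAW r1
[6] i9  and.ALU  -- RAW r0
[7] i10  bne.BR  -- tail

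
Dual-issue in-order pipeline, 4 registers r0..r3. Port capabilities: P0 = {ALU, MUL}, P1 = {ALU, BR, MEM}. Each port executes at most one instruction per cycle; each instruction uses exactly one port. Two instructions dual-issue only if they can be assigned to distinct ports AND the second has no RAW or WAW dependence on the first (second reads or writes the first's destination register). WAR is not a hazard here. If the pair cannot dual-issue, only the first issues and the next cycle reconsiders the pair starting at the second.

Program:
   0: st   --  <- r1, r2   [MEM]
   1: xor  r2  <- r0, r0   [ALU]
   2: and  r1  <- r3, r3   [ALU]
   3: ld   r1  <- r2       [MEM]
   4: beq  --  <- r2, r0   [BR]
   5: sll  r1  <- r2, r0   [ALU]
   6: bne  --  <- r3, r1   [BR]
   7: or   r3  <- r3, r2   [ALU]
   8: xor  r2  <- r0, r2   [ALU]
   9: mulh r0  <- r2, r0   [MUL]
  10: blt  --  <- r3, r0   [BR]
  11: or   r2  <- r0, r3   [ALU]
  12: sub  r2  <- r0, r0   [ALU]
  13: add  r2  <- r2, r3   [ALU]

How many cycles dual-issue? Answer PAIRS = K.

#0 head=0: st.MEM xor.ALU i0&i1 2-wide
#1 head=2: and.ALU i2 WAW r1
#2 head=3: ld.MEM i3 no-port MEM/BR
#3 head=4: beq.BR sll.ALU i4&i5 2-wide
#4 head=6: bne.BR or.ALU i6&i7 2-wide
#5 head=8: xor.ALU i8 RAW r2
#6 head=9: mulh.MUL i9 RAW r0
#7 head=10: blt.BR or.ALU i10&i11 2-wide
#8 head=12: sub.ALU i12 RAW+WAW r2
#9 head=13: add.ALU i13 tail

PAIRS = 4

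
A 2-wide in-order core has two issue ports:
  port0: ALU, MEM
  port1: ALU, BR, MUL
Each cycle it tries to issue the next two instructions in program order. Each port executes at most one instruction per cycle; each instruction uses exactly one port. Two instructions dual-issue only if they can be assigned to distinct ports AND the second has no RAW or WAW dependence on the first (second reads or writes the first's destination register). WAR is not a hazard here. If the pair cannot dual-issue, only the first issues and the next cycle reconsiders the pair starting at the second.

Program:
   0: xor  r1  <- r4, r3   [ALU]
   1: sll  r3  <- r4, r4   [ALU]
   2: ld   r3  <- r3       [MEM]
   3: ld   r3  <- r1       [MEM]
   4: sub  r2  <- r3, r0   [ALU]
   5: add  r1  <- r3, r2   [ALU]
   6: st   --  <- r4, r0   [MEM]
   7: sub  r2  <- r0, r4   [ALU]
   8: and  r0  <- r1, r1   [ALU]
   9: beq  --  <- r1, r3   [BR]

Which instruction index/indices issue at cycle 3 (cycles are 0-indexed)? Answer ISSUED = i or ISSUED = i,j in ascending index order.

ISSUED = 4

c0: i0+i1 xor;sll  dual
c1: i2 ld  no-port MEM/MEM
c2: i3 ld  RAW r3
c3: i4 sub  RAW r2
c4: i5+i6 add;st  dual
c5: i7+i8 sub;and  dual
c6: i9 beq  tail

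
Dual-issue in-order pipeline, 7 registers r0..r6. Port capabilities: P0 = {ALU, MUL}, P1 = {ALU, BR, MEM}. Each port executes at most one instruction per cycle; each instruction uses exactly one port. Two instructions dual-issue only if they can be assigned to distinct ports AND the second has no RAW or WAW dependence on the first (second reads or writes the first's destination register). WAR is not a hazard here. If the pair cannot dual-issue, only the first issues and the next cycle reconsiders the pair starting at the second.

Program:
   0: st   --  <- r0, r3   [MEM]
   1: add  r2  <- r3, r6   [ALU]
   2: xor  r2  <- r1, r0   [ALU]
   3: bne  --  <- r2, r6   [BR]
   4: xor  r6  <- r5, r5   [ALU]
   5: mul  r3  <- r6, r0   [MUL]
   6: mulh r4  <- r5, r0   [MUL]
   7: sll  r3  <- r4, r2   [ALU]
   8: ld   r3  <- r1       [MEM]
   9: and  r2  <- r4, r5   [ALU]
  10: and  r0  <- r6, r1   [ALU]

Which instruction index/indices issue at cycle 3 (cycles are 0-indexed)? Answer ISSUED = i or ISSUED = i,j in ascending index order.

  cy0 -> i0+i1 (st.MEM;add.ALU) pair
  cy1 -> i2 (xor.ALU) RAW r2
  cy2 -> i3+i4 (bne.BR;xor.ALU) pair
  cy3 -> i5 (mul.MUL) no-port MUL/MUL
  cy4 -> i6 (mulh.MUL) RAW r4
  cy5 -> i7 (sll.ALU) WAW r3
  cy6 -> i8+i9 (ld.MEM;and.ALU) pair
  cy7 -> i10 (and.ALU) tail

ISSUED = 5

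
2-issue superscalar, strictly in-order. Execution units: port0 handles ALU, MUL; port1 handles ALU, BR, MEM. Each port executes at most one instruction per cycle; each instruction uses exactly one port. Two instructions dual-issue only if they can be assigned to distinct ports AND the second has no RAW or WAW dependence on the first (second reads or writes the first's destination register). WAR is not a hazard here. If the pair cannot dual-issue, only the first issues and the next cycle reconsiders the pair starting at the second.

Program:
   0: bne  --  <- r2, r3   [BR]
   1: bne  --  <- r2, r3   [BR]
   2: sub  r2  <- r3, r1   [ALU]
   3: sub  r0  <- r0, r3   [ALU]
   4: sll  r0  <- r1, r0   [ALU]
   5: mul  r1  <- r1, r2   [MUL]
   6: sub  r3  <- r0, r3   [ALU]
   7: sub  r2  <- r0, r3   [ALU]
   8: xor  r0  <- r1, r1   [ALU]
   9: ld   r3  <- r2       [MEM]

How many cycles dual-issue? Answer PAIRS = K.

PAIRS = 3

#0 head=0: bne i0 no-port BR/BR
#1 head=1: bne;sub i1&i2 pair
#2 head=3: sub i3 RAW+WAW r0
#3 head=4: sll;mul i4&i5 pair
#4 head=6: sub i6 RAW r3
#5 head=7: sub;xor i7&i8 pair
#6 head=9: ld i9 tail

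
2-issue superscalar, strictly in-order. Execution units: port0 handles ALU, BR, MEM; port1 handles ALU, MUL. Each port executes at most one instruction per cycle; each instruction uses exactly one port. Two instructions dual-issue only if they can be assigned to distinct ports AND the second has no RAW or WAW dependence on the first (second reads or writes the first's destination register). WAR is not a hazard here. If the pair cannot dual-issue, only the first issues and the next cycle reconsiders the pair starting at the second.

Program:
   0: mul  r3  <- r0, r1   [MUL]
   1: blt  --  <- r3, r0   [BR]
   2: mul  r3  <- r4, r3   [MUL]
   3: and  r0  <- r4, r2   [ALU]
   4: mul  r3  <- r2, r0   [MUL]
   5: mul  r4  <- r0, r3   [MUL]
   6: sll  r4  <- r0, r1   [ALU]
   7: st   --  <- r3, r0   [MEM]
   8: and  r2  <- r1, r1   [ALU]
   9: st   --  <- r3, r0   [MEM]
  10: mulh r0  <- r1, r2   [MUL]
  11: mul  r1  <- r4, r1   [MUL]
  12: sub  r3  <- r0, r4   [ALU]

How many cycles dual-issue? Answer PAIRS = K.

PAIRS = 4

0. mul.MUL @i0  | RAW r3
1. blt.BR mul.MUL @i1/i2  | dual
2. and.ALU @i3  | RAW r0
3. mul.MUL @i4  | no-port MUL/MUL
4. mul.MUL @i5  | WAW r4
5. sll.ALU st.MEM @i6/i7  | dual
6. and.ALU st.MEM @i8/i9  | dual
7. mulh.MUL @i10  | no-port MUL/MUL
8. mul.MUL sub.ALU @i11/i12  | dual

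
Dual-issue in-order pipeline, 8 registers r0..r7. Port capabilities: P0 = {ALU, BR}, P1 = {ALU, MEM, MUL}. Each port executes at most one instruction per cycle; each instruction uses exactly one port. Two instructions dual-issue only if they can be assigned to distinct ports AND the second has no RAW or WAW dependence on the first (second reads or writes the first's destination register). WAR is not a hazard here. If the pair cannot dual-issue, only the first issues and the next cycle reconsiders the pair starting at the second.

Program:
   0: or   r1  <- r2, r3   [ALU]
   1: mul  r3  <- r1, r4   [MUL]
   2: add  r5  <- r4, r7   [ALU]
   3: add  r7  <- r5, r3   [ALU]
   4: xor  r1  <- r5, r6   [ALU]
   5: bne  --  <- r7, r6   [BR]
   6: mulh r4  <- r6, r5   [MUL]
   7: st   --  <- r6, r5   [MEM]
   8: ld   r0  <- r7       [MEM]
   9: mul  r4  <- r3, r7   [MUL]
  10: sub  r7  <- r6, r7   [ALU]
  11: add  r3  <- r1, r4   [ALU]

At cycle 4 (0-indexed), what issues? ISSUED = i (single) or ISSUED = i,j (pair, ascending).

ISSUED = 7

c0: i0 or  RAW r1
c1: i1+i2 mul+add  dual
c2: i3+i4 add+xor  dual
c3: i5+i6 bne+mulh  dual
c4: i7 st  no-port MEM/MEM
c5: i8 ld  no-port MEM/MUL
c6: i9+i10 mul+sub  dual
c7: i11 add  tail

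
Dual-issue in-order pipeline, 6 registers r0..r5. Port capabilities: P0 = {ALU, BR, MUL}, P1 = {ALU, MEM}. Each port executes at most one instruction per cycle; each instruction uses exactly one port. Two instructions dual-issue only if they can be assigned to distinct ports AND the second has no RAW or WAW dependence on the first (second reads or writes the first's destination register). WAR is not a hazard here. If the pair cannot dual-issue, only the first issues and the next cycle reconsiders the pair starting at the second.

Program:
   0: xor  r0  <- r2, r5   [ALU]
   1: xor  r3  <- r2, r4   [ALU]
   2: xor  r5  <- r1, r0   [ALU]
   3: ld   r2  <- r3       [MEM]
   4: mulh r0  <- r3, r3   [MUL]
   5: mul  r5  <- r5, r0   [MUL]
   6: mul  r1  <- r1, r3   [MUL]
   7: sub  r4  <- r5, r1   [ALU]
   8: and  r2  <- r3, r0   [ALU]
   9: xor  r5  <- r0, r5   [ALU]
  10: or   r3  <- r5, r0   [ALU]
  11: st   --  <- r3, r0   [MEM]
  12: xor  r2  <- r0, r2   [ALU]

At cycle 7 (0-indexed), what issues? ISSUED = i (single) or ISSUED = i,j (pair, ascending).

ISSUED = 10

  cy0 -> i0&i1 (xor.ALU/xor.ALU) pair
  cy1 -> i2&i3 (xor.ALU/ld.MEM) pair
  cy2 -> i4 (mulh.MUL) no-port MUL/MUL
  cy3 -> i5 (mul.MUL) no-port MUL/MUL
  cy4 -> i6 (mul.MUL) RAW r1
  cy5 -> i7&i8 (sub.ALU/and.ALU) pair
  cy6 -> i9 (xor.ALU) RAW r5
  cy7 -> i10 (or.ALU) RAW r3
  cy8 -> i11&i12 (st.MEM/xor.ALU) pair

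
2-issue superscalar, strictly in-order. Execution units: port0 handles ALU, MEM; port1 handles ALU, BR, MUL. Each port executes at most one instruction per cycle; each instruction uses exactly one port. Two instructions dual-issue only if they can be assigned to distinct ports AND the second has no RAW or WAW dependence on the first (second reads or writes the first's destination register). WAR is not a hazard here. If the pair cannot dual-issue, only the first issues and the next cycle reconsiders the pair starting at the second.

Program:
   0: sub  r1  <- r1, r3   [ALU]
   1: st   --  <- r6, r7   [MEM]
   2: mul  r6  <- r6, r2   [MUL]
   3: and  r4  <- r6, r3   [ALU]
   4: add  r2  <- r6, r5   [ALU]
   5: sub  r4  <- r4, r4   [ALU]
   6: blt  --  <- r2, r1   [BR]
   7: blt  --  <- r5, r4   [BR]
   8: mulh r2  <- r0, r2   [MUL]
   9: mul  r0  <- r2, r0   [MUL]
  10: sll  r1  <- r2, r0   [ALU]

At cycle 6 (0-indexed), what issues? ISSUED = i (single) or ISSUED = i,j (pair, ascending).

ISSUED = 9

  cy0 -> i0,i1 (sub;st) 2-wide
  cy1 -> i2 (mul) RAW r6
  cy2 -> i3,i4 (and;add) 2-wide
  cy3 -> i5,i6 (sub;blt) 2-wide
  cy4 -> i7 (blt) no-port BR/MUL
  cy5 -> i8 (mulh) no-port MUL/MUL
  cy6 -> i9 (mul) RAW r0
  cy7 -> i10 (sll) tail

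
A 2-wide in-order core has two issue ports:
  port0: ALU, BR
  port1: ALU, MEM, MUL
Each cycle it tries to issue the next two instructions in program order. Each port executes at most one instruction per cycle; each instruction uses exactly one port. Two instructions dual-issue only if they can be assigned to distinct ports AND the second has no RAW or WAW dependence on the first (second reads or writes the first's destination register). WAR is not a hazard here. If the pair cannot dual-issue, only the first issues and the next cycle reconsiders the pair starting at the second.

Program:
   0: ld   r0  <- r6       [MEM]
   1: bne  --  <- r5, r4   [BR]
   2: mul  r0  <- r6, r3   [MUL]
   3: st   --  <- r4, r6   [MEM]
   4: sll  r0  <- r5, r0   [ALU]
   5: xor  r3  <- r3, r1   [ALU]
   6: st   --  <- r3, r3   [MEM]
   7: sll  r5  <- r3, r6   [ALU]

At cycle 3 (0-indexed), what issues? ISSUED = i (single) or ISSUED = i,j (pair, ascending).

[0] i0&i1  ld.MEM;bne.BR  -- dual
[1] i2  mul.MUL  -- no-port MUL/MEM
[2] i3&i4  st.MEM;sll.ALU  -- dual
[3] i5  xor.ALU  -- RAW r3
[4] i6&i7  st.MEM;sll.ALU  -- dual

ISSUED = 5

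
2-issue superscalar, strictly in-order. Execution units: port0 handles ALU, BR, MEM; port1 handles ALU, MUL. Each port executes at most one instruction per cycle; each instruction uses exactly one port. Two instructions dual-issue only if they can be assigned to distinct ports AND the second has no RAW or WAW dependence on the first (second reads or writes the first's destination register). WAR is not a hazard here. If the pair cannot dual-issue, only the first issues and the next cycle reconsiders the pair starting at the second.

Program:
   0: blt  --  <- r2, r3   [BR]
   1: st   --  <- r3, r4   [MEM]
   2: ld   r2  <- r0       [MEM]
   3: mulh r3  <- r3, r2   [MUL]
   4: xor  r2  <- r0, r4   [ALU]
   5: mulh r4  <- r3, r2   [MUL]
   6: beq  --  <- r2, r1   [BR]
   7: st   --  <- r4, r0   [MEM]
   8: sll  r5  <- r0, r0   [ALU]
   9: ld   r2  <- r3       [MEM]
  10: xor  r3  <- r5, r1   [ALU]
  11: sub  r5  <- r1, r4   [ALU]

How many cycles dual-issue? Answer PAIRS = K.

PAIRS = 4

t=0 i0:blt ; no-port BR/MEM
t=1 i1:st ; no-port MEM/MEM
t=2 i2:ld ; RAW r2
t=3 i3+i4:mulh;xor ; 2-wide
t=4 i5+i6:mulh;beq ; 2-wide
t=5 i7+i8:st;sll ; 2-wide
t=6 i9+i10:ld;xor ; 2-wide
t=7 i11:sub ; tail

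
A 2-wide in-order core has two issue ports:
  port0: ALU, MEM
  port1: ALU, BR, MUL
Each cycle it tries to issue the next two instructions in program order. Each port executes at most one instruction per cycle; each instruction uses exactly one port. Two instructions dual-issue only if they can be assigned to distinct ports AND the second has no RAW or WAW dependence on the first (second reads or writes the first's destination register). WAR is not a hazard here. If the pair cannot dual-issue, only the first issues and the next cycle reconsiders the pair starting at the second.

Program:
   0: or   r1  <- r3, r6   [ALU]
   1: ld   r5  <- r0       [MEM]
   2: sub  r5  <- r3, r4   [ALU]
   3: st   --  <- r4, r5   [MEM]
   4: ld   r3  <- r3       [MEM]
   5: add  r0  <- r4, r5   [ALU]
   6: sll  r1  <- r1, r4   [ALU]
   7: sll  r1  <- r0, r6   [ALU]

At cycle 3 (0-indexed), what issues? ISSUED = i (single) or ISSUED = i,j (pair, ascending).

ISSUED = 4,5

0. or+ld @i0&i1  | dual
1. sub @i2  | RAW r5
2. st @i3  | no-port MEM/MEM
3. ld+add @i4&i5  | dual
4. sll @i6  | WAW r1
5. sll @i7  | tail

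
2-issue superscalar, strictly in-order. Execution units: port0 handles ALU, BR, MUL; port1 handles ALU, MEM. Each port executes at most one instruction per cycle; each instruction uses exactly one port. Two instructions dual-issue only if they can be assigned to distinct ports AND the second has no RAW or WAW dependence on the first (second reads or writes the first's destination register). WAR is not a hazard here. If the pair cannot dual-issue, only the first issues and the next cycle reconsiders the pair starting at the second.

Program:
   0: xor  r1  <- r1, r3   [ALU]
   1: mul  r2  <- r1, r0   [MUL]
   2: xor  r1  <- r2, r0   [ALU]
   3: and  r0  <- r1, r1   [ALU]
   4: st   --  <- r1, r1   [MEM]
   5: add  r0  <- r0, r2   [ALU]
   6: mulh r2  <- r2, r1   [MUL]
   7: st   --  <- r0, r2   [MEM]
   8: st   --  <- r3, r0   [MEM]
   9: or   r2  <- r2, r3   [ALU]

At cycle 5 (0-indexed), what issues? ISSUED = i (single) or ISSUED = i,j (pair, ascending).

ISSUED = 7

c0: i0 xor  RAW r1
c1: i1 mul  RAW r2
c2: i2 xor  RAW r1
c3: i3,i4 and;st  pair
c4: i5,i6 add;mulh  pair
c5: i7 st  no-port MEM/MEM
c6: i8,i9 st;or  pair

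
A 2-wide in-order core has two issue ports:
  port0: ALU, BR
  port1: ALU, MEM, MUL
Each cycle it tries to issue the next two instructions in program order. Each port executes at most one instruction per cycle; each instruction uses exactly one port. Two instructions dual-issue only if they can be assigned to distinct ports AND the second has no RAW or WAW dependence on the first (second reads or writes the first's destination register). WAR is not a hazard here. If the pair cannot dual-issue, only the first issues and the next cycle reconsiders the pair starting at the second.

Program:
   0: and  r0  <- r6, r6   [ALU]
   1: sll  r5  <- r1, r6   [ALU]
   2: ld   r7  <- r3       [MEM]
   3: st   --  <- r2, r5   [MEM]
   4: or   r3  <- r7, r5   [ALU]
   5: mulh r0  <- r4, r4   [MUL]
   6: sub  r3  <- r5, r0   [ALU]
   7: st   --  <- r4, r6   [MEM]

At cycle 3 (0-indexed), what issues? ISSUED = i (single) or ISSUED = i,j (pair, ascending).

[0] i0,i1  and+sll  -- dual
[1] i2  ld  -- no-port MEM/MEM
[2] i3,i4  st+or  -- dual
[3] i5  mulh  -- RAW r0
[4] i6,i7  sub+st  -- dual

ISSUED = 5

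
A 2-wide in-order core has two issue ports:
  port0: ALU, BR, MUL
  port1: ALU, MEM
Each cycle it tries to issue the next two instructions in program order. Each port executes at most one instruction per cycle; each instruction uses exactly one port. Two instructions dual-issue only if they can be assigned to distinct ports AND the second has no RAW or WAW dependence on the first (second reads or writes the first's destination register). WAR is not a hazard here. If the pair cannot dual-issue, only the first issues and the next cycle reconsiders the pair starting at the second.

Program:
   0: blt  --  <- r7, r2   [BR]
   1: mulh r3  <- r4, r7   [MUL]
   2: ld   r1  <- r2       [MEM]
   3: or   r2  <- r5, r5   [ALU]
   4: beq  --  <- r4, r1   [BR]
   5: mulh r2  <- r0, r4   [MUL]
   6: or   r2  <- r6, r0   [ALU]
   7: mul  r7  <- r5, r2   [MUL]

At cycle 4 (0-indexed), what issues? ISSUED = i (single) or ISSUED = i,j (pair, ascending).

c0: i0 blt.BR  no-port BR/MUL
c1: i1+i2 mulh.MUL ld.MEM  pair
c2: i3+i4 or.ALU beq.BR  pair
c3: i5 mulh.MUL  WAW r2
c4: i6 or.ALU  RAW r2
c5: i7 mul.MUL  tail

ISSUED = 6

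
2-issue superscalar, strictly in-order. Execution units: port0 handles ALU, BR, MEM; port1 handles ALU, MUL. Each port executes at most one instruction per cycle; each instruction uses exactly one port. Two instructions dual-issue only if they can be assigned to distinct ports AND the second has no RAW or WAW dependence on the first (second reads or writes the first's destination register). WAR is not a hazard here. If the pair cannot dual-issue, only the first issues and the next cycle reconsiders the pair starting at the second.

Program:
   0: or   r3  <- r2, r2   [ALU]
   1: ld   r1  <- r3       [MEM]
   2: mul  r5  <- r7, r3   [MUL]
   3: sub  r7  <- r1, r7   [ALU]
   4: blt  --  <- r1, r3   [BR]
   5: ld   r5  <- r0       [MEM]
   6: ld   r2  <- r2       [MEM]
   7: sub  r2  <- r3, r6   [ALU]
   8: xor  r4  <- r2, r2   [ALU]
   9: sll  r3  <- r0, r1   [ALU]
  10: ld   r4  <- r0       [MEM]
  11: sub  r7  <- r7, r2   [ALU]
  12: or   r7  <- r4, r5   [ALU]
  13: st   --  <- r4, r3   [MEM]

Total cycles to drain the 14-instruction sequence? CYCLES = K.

CYCLES = 9

t=0 i0:or ; RAW r3
t=1 i1&i2:ld;mul ; dual
t=2 i3&i4:sub;blt ; dual
t=3 i5:ld ; no-port MEM/MEM
t=4 i6:ld ; WAW r2
t=5 i7:sub ; RAW r2
t=6 i8&i9:xor;sll ; dual
t=7 i10&i11:ld;sub ; dual
t=8 i12&i13:or;st ; dual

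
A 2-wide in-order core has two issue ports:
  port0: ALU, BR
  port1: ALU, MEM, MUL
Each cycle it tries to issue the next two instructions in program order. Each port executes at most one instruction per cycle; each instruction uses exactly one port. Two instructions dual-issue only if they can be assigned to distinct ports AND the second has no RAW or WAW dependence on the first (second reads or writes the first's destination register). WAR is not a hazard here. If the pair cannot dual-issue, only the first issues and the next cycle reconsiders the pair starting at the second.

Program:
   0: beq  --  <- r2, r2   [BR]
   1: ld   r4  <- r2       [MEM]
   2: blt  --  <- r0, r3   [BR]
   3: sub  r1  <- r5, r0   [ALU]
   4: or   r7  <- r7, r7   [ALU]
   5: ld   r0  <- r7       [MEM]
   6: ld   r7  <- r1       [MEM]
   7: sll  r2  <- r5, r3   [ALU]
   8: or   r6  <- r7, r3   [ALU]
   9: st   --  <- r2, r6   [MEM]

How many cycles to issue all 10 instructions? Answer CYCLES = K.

t=0 i0/i1:beq.BR ld.MEM ; 2-wide
t=1 i2/i3:blt.BR sub.ALU ; 2-wide
t=2 i4:or.ALU ; RAW r7
t=3 i5:ld.MEM ; no-port MEM/MEM
t=4 i6/i7:ld.MEM sll.ALU ; 2-wide
t=5 i8:or.ALU ; RAW r6
t=6 i9:st.MEM ; tail

CYCLES = 7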